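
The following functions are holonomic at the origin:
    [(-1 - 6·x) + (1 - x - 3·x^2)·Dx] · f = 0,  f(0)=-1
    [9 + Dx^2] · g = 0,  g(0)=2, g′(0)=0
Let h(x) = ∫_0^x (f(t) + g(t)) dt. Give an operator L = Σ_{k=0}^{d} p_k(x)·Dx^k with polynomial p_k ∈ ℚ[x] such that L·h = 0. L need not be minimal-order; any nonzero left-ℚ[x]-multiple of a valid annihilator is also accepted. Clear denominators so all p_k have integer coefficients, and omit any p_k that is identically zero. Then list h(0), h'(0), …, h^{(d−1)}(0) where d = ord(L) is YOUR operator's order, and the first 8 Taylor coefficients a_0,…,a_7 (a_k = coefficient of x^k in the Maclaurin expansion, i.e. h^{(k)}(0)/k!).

f: a_k = -1, -1, -4, -7, -19, -40, -97, -217, …
g: a_k = 2, 0, -9, 0, 27/4, 0, -81/40, 0, …
f+g: L₀ = lclm(L_f,L_g), ord ≤ 1+2.
h=∫₀ˣh₀: take L = L₀·Dx.
L = (459 + 2916·x + 1539·x^2 + 3888·x^3 + 3645·x^4 + 4374·x^5)·Dx + (-153 + 153·x + 378·x^2 - 405·x^3 + 2187·x^5 + 2187·x^6)·Dx^2 + (51 + 324·x + 171·x^2 + 432·x^3 + 405·x^4 + 486·x^5)·Dx^3 + (-17 + 17·x + 42·x^2 - 45·x^3 + 243·x^5 + 243·x^6)·Dx^4  (order 4).
h: a_k = 0, 1, -1/2, -13/3, -7/4, -49/20, -20/3, -3961/280, …
ICs: h(0) = 0, h′(0) = 1, h′′(0) = -1, h′′′(0) = -26.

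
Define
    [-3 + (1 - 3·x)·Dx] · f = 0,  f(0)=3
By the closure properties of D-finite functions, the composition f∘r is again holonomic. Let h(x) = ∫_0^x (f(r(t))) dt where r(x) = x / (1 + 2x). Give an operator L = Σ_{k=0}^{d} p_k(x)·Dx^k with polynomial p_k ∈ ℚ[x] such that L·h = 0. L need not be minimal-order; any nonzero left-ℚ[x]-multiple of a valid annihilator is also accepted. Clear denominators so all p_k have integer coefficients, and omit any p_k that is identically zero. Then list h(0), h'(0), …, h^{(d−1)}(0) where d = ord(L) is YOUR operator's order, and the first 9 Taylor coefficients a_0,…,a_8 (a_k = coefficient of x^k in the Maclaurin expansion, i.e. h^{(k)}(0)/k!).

L = 3·Dx + (-1 - x + 2·x^2)·Dx^2  (order 2).
h: a_k = 0, 3, 9/2, 3, 9/4, 9/5, 3/2, 9/7, 9/8, …
ICs: h(0) = 0, h′(0) = 3.

f: a_k = 3, 9, 27, 81, 243, 729, 2187, 6561, 19683, …
Change of var in L_f (x↦r) gives L₀.
∫: right-multiply L₀ by Dx.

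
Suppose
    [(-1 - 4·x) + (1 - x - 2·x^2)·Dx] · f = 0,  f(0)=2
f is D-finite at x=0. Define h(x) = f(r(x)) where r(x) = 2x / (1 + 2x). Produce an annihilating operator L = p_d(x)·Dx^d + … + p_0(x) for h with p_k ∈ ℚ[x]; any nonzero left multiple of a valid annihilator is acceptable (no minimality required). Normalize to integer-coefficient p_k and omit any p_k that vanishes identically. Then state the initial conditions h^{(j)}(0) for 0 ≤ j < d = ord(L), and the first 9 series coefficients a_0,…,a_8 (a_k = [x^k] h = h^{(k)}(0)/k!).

f: a_k = 2, 2, 6, 10, 22, 42, 86, 170, 342, …
h₀=f(r): pull back L_f along r ⇒ L₀.
L = (2 + 20·x) + (-1 - 4·x + 4·x^2 + 16·x^3)·Dx  (order 1).
h: a_k = 2, 4, 16, 0, 128, -256, 1536, -5120, 22528, …
ICs: h(0) = 2.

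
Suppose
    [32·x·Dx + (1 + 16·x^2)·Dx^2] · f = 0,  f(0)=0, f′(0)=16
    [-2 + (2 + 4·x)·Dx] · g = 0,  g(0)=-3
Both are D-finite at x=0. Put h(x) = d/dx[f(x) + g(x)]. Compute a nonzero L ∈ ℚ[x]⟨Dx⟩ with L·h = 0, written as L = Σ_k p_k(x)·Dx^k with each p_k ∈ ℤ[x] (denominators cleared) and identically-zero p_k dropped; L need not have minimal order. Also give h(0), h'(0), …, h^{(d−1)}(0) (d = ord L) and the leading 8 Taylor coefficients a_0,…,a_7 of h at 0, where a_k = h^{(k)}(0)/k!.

L = (-32 - 160·x + 1536·x^2 + 1536·x^3) + (-35 - 128·x + 1312·x^2 + 6144·x^3 + 5376·x^4)·Dx + (-1 + 30·x + 96·x^2 + 576·x^3 + 1792·x^4 + 1536·x^5)·Dx^2  (order 2).
h: a_k = 13, 3, -521/2, 15/2, 32663/8, 189/8, -1049269/16, 1287/16, …
ICs: h(0) = 13, h′(0) = 3.

f: a_k = 0, 16, 0, -256/3, 0, 4096/5, 0, -65536/7, …
g: a_k = -3, -3, 3/2, -3/2, 15/8, -21/8, 63/16, -99/16, …
Weyl lclm of L_f,L_g ⇒ L₀ (ord ≤ 3).
Differentiate: ansatz ord ≤ ord L₀ ⇒ L.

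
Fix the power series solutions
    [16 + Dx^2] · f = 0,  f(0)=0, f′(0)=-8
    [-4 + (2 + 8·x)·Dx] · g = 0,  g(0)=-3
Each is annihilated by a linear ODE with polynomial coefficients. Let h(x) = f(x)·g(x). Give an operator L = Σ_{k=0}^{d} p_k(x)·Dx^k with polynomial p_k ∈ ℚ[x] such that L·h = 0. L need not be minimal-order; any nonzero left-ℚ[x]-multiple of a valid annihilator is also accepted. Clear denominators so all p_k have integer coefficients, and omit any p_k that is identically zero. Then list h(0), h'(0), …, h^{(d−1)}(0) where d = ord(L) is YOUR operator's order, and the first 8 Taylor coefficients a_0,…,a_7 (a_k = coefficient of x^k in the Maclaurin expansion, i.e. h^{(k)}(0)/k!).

f: a_k = 0, -8, 0, 64/3, 0, -256/15, 0, 2048/315, …
g: a_k = -3, -6, 6, -12, 30, -84, 252, -792, …
f·g: L₀ = L_f ⊗_s L_g, ord ≤ 2·1.
L = (28 + 128·x + 256·x^2) + (-4 - 16·x)·Dx + (1 + 8·x + 16·x^2)·Dx^2  (order 2).
h: a_k = 0, 24, 48, -112, -32, -304/5, 2592/5, -31456/21, …
ICs: h(0) = 0, h′(0) = 24.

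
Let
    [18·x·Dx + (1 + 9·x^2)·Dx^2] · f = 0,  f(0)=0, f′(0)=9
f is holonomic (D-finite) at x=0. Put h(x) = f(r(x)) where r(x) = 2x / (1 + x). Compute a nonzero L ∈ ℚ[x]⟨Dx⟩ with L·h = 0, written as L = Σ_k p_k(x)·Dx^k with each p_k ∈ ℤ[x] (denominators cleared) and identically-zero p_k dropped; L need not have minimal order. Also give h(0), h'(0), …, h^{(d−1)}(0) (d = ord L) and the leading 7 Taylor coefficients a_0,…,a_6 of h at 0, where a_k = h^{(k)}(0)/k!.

f: a_k = 0, 9, 0, -27, 0, 729/5, 0, …
Substitute x→r, Dx→(1/r')Dx; clear ⇒ L₀.
L = (2 + 74·x)·Dx + (1 + 2·x + 37·x^2)·Dx^2  (order 2).
h: a_k = 0, 18, -18, -198, 630, 16938/5, -21186, …
ICs: h(0) = 0, h′(0) = 18.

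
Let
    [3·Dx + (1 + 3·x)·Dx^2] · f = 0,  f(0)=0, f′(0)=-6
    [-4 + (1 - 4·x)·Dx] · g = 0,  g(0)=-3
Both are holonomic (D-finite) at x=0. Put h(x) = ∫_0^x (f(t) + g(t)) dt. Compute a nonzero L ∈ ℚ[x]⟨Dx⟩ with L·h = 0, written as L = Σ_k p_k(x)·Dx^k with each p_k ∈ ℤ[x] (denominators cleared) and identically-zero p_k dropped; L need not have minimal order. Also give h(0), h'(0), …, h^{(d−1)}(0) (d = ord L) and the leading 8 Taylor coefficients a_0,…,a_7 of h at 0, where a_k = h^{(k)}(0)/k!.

L = (-432 - 288·x)·Dx^2 + (-78 - 720·x - 576·x^2)·Dx^3 + (11 + x - 144·x^2 - 144·x^3)·Dx^4  (order 4).
h: a_k = 0, -3, -9, -13, -105/2, -291/2, -2641/5, -12045/7, …
ICs: h(0) = 0, h′(0) = -3, h′′(0) = -18, h′′′(0) = -78.

f: a_k = 0, -6, 9, -18, 81/2, -486/5, 243, -4374/7, …
g: a_k = -3, -12, -48, -192, -768, -3072, -12288, -49152, …
L₀ := lclm(L_f,L_g); ord L₀ ≤ 2+1.
h=∫₀ˣh₀: take L = L₀·Dx.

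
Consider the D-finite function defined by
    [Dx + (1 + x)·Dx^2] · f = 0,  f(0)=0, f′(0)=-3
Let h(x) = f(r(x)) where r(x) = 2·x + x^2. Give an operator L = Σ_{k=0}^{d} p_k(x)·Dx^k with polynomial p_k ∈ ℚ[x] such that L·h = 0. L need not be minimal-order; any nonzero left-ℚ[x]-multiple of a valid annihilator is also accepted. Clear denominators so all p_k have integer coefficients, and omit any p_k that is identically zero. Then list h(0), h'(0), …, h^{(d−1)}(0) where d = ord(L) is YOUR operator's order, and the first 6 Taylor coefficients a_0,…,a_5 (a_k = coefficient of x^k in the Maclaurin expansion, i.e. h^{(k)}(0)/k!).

L = Dx + (1 + x)·Dx^2  (order 2).
h: a_k = 0, -6, 3, -2, 3/2, -6/5, …
ICs: h(0) = 0, h′(0) = -6.

f: a_k = 0, -3, 3/2, -1, 3/4, -3/5, …
L₀ from L_f via x↦r, Dx↦r'^{-1}Dx.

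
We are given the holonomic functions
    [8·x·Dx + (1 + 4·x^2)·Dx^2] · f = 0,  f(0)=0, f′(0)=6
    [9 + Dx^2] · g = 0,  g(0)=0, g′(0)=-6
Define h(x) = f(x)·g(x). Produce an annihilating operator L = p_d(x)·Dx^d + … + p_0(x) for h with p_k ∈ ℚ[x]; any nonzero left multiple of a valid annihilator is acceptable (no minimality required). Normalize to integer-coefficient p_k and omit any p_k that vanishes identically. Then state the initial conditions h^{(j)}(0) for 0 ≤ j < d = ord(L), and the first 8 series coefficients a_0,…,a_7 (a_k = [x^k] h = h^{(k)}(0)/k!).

L = (2925 + 31536·x^2 + 95904·x^4 + 186624·x^6 + 186624·x^8) + (2448·x + 20160·x^3 + 62208·x^5 + 82944·x^7)·Dx + (442 + 5088·x^2 + 19008·x^4 + 41472·x^6 + 41472·x^8)·Dx^2 + (272·x + 2240·x^3 + 6912·x^5 + 9216·x^7)·Dx^3 + (13 + 176·x^2 + 928·x^4 + 2304·x^6 + 2304·x^8)·Dx^4  (order 4).
h: a_k = 0, 0, -36, 0, 102, 0, -423/2, 0, …
ICs: h(0) = 0, h′(0) = 0, h′′(0) = -72, h′′′(0) = 0.

f: a_k = 0, 6, 0, -8, 0, 96/5, 0, -384/7, …
g: a_k = 0, -6, 0, 9, 0, -81/20, 0, 243/280, …
h₀=f·g: eliminate ⇒ L₀, order ≤ 2·2.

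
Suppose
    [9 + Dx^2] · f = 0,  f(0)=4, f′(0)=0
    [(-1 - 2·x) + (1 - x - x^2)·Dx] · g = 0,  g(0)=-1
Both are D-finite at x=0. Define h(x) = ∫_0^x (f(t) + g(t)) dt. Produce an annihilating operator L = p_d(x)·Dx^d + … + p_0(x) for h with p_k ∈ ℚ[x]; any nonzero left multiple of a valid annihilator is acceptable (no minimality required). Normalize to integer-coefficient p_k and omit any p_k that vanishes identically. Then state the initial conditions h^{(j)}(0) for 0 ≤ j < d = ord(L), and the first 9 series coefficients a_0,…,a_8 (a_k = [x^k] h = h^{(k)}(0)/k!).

L = (-243 - 432·x + 81·x^2 - 216·x^3 - 405·x^4 - 162·x^5)·Dx + (117 - 225·x - 36·x^2 + 297·x^3 - 54·x^4 - 243·x^5 - 81·x^6)·Dx^2 + (-27 - 48·x + 9·x^2 - 24·x^3 - 45·x^4 - 18·x^5)·Dx^3 + (13 - 25·x - 4·x^2 + 33·x^3 - 6·x^4 - 27·x^5 - 9·x^6)·Dx^4  (order 4).
h: a_k = 0, 3, -1/2, -20/3, -3/4, 17/10, -4/3, -341/140, -21/8, …
ICs: h(0) = 0, h′(0) = 3, h′′(0) = -1, h′′′(0) = -40.

f: a_k = 4, 0, -18, 0, 27/2, 0, -81/20, 0, 729/1120, …
g: a_k = -1, -1, -2, -3, -5, -8, -13, -21, -34, …
Weyl lclm of L_f,L_g ⇒ L₀ (ord ≤ 3).
h=∫h₀ ⇒ L = L₀·Dx.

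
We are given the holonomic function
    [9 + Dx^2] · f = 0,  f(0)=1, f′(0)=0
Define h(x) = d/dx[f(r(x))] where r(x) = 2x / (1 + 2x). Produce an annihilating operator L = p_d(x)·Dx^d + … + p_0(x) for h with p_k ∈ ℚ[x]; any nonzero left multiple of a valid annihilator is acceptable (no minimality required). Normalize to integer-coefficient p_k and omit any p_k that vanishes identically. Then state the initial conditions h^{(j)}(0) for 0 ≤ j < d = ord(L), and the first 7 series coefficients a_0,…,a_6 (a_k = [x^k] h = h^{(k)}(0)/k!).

f: a_k = 1, 0, -9/2, 0, 27/8, 0, -81/80, …
h₀=f(r): pull back L_f along r ⇒ L₀.
h=h₀': d/dx-closure on L₀ ⇒ L.
L = (60 + 96·x + 96·x^2) + (12 + 72·x + 144·x^2 + 96·x^3)·Dx + (1 + 8·x + 24·x^2 + 32·x^3 + 16·x^4)·Dx^2  (order 2).
h: a_k = 0, -36, 216, -648, 720, 19656/5, -154224/5, …
ICs: h(0) = 0, h′(0) = -36.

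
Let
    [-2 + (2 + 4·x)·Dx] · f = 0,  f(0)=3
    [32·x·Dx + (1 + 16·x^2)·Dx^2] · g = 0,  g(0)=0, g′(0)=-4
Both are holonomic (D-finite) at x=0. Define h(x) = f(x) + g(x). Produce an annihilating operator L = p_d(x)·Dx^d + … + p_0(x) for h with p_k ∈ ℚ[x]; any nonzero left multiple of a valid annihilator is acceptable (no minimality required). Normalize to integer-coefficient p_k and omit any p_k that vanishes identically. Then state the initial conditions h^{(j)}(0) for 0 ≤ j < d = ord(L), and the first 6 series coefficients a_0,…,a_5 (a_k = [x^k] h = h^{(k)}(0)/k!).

f: a_k = 3, 3, -3/2, 3/2, -15/8, 21/8, …
g: a_k = 0, -4, 0, 64/3, 0, -1024/5, …
Weyl lclm of L_f,L_g ⇒ L₀ (ord ≤ 3).
L = (-32 - 160·x + 1536·x^2 + 1536·x^3)·Dx + (-35 - 128·x + 1312·x^2 + 6144·x^3 + 5376·x^4)·Dx^2 + (-1 + 30·x + 96·x^2 + 576·x^3 + 1792·x^4 + 1536·x^5)·Dx^3  (order 3).
h: a_k = 3, -1, -3/2, 137/6, -15/8, -8087/40, …
ICs: h(0) = 3, h′(0) = -1, h′′(0) = -3.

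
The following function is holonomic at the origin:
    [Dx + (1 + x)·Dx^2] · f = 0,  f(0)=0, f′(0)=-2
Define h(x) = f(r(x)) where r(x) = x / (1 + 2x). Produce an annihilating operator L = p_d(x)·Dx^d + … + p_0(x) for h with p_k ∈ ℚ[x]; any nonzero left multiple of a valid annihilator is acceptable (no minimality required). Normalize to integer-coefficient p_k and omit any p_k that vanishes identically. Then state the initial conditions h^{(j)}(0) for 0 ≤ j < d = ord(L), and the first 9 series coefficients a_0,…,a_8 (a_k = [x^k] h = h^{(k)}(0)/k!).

L = (5 + 12·x)·Dx + (1 + 5·x + 6·x^2)·Dx^2  (order 2).
h: a_k = 0, -2, 5, -38/3, 65/2, -422/5, 665/3, -4118/7, 6305/4, …
ICs: h(0) = 0, h′(0) = -2.

f: a_k = 0, -2, 1, -2/3, 1/2, -2/5, 1/3, -2/7, 1/4, …
f∘r: x↦r, Dx↦Dx/r' in L_f ⇒ L₀.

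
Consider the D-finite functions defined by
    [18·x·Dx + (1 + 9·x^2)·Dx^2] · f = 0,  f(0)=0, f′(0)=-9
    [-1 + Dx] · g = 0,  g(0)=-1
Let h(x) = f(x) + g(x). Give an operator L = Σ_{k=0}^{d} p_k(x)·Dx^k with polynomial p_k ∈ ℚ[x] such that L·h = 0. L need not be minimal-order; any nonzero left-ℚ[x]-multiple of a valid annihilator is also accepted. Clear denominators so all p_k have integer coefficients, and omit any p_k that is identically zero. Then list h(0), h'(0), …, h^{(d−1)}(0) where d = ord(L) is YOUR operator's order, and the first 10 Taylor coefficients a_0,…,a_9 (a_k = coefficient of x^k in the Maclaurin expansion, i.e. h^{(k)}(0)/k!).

f: a_k = 0, -9, 0, 27, 0, -729/5, 0, 6561/7, 0, -6561, …
g: a_k = -1, -1, -1/2, -1/6, -1/24, -1/120, -1/720, -1/5040, -1/40320, -1/362880, …
Weyl lclm of L_f,L_g ⇒ L₀ (ord ≤ 3).
L = (18 - 18·x - 486·x^2 - 162·x^3)·Dx + (-19 + 468·x^2 - 81·x^4)·Dx^2 + (1 + 18·x + 18·x^2 + 162·x^3 + 81·x^4)·Dx^3  (order 3).
h: a_k = -1, -10, -1/2, 161/6, -1/24, -17497/120, -1/720, 4723919/5040, -1/40320, -2380855681/362880, …
ICs: h(0) = -1, h′(0) = -10, h′′(0) = -1.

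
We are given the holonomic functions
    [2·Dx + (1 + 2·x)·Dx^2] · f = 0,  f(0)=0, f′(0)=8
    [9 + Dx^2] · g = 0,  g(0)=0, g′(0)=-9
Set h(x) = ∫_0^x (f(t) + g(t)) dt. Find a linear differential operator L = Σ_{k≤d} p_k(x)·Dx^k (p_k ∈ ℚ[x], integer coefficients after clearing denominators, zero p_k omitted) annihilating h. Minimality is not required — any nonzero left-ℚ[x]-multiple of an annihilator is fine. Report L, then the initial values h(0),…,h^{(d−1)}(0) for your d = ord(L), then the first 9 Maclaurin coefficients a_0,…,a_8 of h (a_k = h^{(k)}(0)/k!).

L = (594 + 648·x + 648·x^2)·Dx^2 + (153 + 630·x + 972·x^2 + 648·x^3)·Dx^3 + (66 + 72·x + 72·x^2)·Dx^4 + (17 + 70·x + 108·x^2 + 72·x^3)·Dx^5  (order 5).
h: a_k = 0, 0, -1/2, -8/3, 145/24, -16/5, 781/240, -128/21, 41689/4480, …
ICs: h(0) = 0, h′(0) = 0, h′′(0) = -1, h′′′(0) = -16, h′′′′(0) = 145.

f: a_k = 0, 8, -8, 32/3, -16, 128/5, -128/3, 512/7, -128, …
g: a_k = 0, -9, 0, 27/2, 0, -243/40, 0, 729/560, 0, …
Sum ⇒ L₀ = lclm(L_f,L_g) in ℚ(x)⟨Dx⟩.
h=∫₀ˣh₀: take L = L₀·Dx.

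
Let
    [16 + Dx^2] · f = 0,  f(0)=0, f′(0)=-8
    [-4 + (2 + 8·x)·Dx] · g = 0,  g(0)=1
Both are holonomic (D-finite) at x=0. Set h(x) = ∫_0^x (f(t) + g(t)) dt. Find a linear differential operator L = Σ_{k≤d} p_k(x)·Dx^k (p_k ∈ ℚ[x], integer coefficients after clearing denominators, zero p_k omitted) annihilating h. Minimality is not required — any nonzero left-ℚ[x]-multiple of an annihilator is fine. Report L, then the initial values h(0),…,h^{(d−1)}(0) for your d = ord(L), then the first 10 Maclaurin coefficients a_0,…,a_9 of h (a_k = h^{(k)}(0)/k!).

f: a_k = 0, -8, 0, 64/3, 0, -256/15, 0, 2048/315, 0, -4096/2835, …
g: a_k = 1, 2, -2, 4, -10, 28, -84, 264, -858, 2860, …
h₀=f+g: left-lcm gives L₀, ord ≤ 3.
h=∫h₀ ⇒ L = L₀·Dx.
L = (-224 - 1024·x - 2048·x^2)·Dx + (48 + 704·x + 3072·x^2 + 4096·x^3)·Dx^2 + (-14 - 64·x - 128·x^2)·Dx^3 + (3 + 44·x + 192·x^2 + 256·x^3)·Dx^4  (order 4).
h: a_k = 0, 1, -3, -2/3, 19/3, -2, 82/45, -12, 10651/315, -286/3, …
ICs: h(0) = 0, h′(0) = 1, h′′(0) = -6, h′′′(0) = -4.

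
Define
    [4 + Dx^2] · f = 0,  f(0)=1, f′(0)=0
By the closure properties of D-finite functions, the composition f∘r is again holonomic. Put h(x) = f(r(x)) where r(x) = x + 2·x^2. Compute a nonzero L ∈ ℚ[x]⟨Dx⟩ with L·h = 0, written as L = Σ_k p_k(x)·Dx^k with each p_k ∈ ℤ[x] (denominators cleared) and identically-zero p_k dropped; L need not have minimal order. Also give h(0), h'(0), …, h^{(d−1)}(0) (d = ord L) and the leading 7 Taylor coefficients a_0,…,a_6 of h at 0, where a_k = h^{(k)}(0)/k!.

f: a_k = 1, 0, -2, 0, 2/3, 0, -4/45, …
f∘r: x↦r, Dx↦Dx/r' in L_f ⇒ L₀.
L = (4 + 48·x + 192·x^2 + 256·x^3) - 4·Dx + (1 + 4·x)·Dx^2  (order 2).
h: a_k = 1, 0, -2, -8, -22/3, 16/3, 716/45, …
ICs: h(0) = 1, h′(0) = 0.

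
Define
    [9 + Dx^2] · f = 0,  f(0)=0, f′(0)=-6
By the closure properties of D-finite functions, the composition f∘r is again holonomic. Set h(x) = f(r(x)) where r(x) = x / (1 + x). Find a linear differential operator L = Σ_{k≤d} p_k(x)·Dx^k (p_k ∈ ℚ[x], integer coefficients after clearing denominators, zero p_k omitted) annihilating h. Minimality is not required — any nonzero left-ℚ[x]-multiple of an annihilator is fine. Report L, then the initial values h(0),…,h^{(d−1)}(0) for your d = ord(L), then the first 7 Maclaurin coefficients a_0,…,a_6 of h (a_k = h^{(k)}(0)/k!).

L = 9 + (2 + 6·x + 6·x^2 + 2·x^3)·Dx + (1 + 4·x + 6·x^2 + 4·x^3 + x^4)·Dx^2  (order 2).
h: a_k = 0, -6, 6, 3, -21, 879/20, -255/4, …
ICs: h(0) = 0, h′(0) = -6.

f: a_k = 0, -6, 0, 9, 0, -81/20, 0, …
L₀ from L_f via x↦r, Dx↦r'^{-1}Dx.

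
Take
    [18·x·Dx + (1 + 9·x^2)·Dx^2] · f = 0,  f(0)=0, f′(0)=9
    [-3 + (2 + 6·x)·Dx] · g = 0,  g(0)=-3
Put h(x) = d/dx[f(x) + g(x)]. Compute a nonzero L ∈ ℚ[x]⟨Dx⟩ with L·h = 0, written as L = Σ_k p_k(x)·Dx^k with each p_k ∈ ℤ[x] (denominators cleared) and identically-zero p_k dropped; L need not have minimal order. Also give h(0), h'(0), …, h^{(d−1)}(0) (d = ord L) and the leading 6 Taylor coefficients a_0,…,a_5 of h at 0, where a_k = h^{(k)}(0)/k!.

f: a_k = 0, 9, 0, -27, 0, 729/5, …
g: a_k = -3, -9/2, 27/8, -81/16, 1215/128, -5103/256, …
L₀ := lclm(L_f,L_g); ord L₀ ≤ 2+1.
h=h₀': d/dx-closure on L₀ ⇒ L.
L = (-36 - 270·x + 972·x^2 + 1458·x^3) + (-33 - 144·x + 270·x^2 + 3888·x^3 + 5103·x^4)·Dx + (-2 + 18·x + 108·x^2 + 324·x^3 + 1134·x^4 + 1458·x^5)·Dx^2  (order 2).
h: a_k = 9/2, 27/4, -1539/16, 1215/32, 161109/256, 137781/512, …
ICs: h(0) = 9/2, h′(0) = 27/4.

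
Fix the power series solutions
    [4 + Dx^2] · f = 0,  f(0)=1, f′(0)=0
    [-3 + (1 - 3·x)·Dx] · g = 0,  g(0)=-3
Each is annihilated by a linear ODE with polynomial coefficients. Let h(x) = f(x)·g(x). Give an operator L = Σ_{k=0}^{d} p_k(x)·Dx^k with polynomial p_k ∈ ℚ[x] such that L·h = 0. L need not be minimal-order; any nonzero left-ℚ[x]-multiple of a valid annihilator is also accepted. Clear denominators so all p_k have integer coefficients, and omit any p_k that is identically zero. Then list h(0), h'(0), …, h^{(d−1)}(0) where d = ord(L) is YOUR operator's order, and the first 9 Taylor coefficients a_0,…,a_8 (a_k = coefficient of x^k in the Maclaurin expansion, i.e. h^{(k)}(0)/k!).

L = (-4 + 12·x) + 6·Dx + (-1 + 3·x)·Dx^2  (order 2).
h: a_k = -3, -9, -21, -63, -191, -573, -25781/15, -25781/5, -324841/21, …
ICs: h(0) = -3, h′(0) = -9.

f: a_k = 1, 0, -2, 0, 2/3, 0, -4/45, 0, 2/315, …
g: a_k = -3, -9, -27, -81, -243, -729, -2187, -6561, -19683, …
L₀ := L_f ⊗_s L_g (sym. prod.), ord ≤ 2.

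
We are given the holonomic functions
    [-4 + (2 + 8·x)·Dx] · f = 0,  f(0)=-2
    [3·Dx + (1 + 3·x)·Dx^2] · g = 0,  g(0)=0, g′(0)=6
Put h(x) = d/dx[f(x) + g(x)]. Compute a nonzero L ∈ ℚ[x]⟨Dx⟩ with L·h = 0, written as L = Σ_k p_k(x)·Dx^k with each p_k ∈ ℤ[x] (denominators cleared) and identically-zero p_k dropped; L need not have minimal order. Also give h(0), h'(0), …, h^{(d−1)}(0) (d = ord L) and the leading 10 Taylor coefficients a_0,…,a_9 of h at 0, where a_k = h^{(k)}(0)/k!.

f: a_k = -2, -4, 4, -8, 20, -56, 168, -528, 1716, -5720, …
g: a_k = 0, 6, -9, 18, -81/2, 486/5, -243, 4374/7, -6561/4, 4374, …
h₀=f+g: left-lcm gives L₀, ord ≤ 3.
h₀' ⇒ L via d/dx closure of L₀.
L = 36·x + (6 + 72·x + 180·x^2)·Dx + (1 + 13·x + 54·x^2 + 72·x^3)·Dx^2  (order 2).
h: a_k = 2, -10, 30, -82, 206, -450, 678, 606, -12114, 76382, …
ICs: h(0) = 2, h′(0) = -10.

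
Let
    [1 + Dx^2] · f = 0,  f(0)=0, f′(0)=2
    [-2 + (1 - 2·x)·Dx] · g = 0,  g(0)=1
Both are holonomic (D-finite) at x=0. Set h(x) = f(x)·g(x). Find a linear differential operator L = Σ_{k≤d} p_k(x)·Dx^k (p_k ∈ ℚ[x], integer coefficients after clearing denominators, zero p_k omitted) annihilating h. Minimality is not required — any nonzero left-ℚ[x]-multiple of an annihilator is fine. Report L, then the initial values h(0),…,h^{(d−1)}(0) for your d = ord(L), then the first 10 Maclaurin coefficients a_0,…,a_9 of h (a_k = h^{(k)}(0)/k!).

L = (-1 + 2·x) + 4·Dx + (-1 + 2·x)·Dx^2  (order 2).
h: a_k = 0, 2, 4, 23/3, 46/3, 1841/60, 1841/30, 309287/2520, 309287/1260, 12724951/25920, …
ICs: h(0) = 0, h′(0) = 2.

f: a_k = 0, 2, 0, -1/3, 0, 1/60, 0, -1/2520, 0, 1/181440, …
g: a_k = 1, 2, 4, 8, 16, 32, 64, 128, 256, 512, …
h₀=f·g: eliminate ⇒ L₀, order ≤ 2·1.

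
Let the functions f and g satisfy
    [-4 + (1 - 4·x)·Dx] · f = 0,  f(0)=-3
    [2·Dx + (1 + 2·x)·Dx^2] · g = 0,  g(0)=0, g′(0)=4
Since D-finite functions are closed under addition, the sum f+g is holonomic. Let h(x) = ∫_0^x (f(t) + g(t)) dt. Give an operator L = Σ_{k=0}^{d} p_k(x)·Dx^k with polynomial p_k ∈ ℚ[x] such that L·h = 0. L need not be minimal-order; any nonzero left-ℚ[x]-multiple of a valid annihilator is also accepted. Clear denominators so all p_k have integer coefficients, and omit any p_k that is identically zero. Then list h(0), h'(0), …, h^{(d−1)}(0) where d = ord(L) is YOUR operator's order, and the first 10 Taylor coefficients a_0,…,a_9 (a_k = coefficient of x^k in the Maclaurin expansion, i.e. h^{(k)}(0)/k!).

L = (128 + 64·x)·Dx^2 + (44 + 224·x + 128·x^2)·Dx^3 + (-5 + 6·x + 48·x^2 + 32·x^3)·Dx^4  (order 4).
h: a_k = 0, -3, -4, -52/3, -140/3, -776/5, -7648/15, -36928/21, -42976/7, -196672/9, …
ICs: h(0) = 0, h′(0) = -3, h′′(0) = -8, h′′′(0) = -104.

f: a_k = -3, -12, -48, -192, -768, -3072, -12288, -49152, -196608, -786432, …
g: a_k = 0, 4, -4, 16/3, -8, 64/5, -64/3, 256/7, -64, 1024/9, …
Weyl lclm of L_f,L_g ⇒ L₀ (ord ≤ 3).
Integrate: L := L₀·Dx.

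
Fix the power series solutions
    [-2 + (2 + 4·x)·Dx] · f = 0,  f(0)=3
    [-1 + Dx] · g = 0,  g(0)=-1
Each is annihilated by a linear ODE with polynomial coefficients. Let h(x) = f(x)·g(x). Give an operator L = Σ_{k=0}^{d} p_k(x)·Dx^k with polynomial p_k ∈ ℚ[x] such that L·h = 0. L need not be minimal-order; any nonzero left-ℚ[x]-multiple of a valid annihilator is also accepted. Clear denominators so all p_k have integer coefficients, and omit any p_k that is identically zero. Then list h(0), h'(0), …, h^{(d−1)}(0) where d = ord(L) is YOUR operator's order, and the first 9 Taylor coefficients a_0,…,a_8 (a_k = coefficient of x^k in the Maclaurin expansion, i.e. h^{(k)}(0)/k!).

f: a_k = 3, 3, -3/2, 3/2, -15/8, 21/8, -63/16, 99/16, -1287/128, …
g: a_k = -1, -1, -1/2, -1/6, -1/24, -1/120, -1/720, -1/5040, -1/40320, …
Sym-product of L_f,L_g gives L₀ (≤ ord 1).
L = (-2 - 2·x) + (1 + 2·x)·Dx  (order 1).
h: a_k = -3, -6, -3, -2, 1/2, -7/5, 61/30, -347/105, 4591/840, …
ICs: h(0) = -3.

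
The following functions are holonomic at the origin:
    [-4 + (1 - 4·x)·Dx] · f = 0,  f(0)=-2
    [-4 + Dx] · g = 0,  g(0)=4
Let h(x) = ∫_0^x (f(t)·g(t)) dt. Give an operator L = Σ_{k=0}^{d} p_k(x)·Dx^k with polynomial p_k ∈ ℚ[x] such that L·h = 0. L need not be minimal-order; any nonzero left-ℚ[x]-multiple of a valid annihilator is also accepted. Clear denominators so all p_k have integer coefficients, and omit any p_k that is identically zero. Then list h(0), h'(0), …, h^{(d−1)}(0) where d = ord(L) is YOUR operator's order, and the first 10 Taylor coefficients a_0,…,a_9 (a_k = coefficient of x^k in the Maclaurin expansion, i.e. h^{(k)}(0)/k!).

f: a_k = -2, -8, -32, -128, -512, -2048, -8192, -32768, -131072, -524288, …
g: a_k = 4, 16, 32, 128/3, 128/3, 512/15, 1024/45, 4096/315, 2048/315, 8192/2835, …
f·g: L₀ = L_f ⊗_s L_g, ord ≤ 1·1.
∫: right-multiply L₀ by Dx.
L = (8 - 16·x)·Dx + (-1 + 4·x)·Dx^2  (order 2).
h: a_k = 0, -8, -32, -320/3, -1024/3, -3328/3, -166912/45, -4007936/315, -2805760/63, -448925696/2835, …
ICs: h(0) = 0, h′(0) = -8.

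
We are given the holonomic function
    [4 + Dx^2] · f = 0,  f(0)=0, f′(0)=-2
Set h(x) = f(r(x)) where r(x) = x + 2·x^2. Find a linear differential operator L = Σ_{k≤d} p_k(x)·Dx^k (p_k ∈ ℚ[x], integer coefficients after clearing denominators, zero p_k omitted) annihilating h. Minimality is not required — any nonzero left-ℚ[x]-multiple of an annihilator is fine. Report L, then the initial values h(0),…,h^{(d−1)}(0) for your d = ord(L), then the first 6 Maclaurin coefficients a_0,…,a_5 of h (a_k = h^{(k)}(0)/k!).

f: a_k = 0, -2, 0, 4/3, 0, -4/15, …
h₀=f(r): pull back L_f along r ⇒ L₀.
L = (4 + 48·x + 192·x^2 + 256·x^3) - 4·Dx + (1 + 4·x)·Dx^2  (order 2).
h: a_k = 0, -2, -4, 4/3, 8, 236/15, …
ICs: h(0) = 0, h′(0) = -2.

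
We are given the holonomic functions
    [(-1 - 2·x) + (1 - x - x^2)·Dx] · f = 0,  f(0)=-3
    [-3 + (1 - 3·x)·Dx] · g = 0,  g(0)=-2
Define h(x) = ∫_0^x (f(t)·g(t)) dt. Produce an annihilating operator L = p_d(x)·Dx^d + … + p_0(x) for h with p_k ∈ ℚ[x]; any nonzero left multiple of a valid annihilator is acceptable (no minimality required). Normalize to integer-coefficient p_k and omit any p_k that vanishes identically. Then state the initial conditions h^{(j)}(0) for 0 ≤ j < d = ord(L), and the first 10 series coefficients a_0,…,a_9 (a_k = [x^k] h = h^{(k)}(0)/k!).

f: a_k = -3, -3, -6, -9, -15, -24, -39, -63, -102, -165, …
g: a_k = -2, -6, -18, -54, -162, -486, -1458, -4374, -13122, -39366, …
Product ⇒ symmetric product L₀, ord ≤ 1.
∫: right-multiply L₀ by Dx.
L = (-4 + 4·x + 9·x^2)·Dx + (1 - 4·x + 2·x^2 + 3·x^3)·Dx^2  (order 2).
h: a_k = 0, 6, 12, 28, 135/2, 168, 428, 7782/7, 2934, 23540/3, …
ICs: h(0) = 0, h′(0) = 6.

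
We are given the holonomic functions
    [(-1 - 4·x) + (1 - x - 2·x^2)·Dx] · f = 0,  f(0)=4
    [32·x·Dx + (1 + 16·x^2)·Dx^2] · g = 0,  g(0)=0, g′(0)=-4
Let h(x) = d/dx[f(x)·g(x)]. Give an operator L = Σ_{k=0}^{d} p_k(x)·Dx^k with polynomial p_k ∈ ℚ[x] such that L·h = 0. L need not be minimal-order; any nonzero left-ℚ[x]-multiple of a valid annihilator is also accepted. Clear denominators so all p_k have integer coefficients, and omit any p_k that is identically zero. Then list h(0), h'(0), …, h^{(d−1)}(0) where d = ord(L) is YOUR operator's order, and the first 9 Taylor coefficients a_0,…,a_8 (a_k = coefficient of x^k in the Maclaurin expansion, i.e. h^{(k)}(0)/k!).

L = (-36 + 2880·x^2 + 6144·x^3 + 18432·x^4) + (11 + 60·x - 144·x^2 - 64·x^3 + 6144·x^4 + 12288·x^5)·Dx + (-1 - 7·x - 54·x^2 - 48·x^3 - 512·x^4 + 1024·x^5 + 1536·x^6)·Dx^2  (order 2).
h: a_k = -16, -32, 112, 64/3, -3696, -21856/5, 751312/15, 319104/7, -30397328/35, …
ICs: h(0) = -16, h′(0) = -32.

f: a_k = 4, 4, 12, 20, 44, 84, 172, 340, 684, …
g: a_k = 0, -4, 0, 64/3, 0, -1024/5, 0, 16384/7, 0, …
h₀=f·g: eliminate ⇒ L₀, order ≤ 1·2.
h₀' ⇒ L via d/dx closure of L₀.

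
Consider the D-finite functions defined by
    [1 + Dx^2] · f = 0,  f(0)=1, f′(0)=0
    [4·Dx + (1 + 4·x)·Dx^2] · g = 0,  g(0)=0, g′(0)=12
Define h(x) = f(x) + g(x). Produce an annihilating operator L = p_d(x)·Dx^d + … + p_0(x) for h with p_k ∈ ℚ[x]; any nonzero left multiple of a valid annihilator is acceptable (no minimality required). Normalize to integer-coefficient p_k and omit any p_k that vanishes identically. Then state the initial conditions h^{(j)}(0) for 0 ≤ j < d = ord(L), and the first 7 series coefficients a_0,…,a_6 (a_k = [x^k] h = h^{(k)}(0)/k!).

f: a_k = 1, 0, -1/2, 0, 1/24, 0, -1/720, …
g: a_k = 0, 12, -24, 64, -192, 3072/5, -2048, …
L₀ := lclm(L_f,L_g); ord L₀ ≤ 2+2.
L = (388 + 32·x + 64·x^2)·Dx + (33 + 140·x + 48·x^2 + 64·x^3)·Dx^2 + (388 + 32·x + 64·x^2)·Dx^3 + (33 + 140·x + 48·x^2 + 64·x^3)·Dx^4  (order 4).
h: a_k = 1, 12, -49/2, 64, -4607/24, 3072/5, -1474561/720, …
ICs: h(0) = 1, h′(0) = 12, h′′(0) = -49, h′′′(0) = 384.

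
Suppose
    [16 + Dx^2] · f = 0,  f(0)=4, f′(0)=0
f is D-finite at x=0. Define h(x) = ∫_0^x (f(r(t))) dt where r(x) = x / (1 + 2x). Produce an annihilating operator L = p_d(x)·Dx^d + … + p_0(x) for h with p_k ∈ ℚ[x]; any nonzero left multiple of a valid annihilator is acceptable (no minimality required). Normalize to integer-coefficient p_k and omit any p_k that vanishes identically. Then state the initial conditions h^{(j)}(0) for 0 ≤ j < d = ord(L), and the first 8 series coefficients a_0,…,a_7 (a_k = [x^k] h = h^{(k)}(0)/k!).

L = 16·Dx + (4 + 24·x + 48·x^2 + 32·x^3)·Dx^2 + (1 + 8·x + 24·x^2 + 32·x^3 + 16·x^4)·Dx^3  (order 3).
h: a_k = 0, 4, 0, -32/3, 32, -1024/15, 1024/9, -5632/45, …
ICs: h(0) = 0, h′(0) = 4, h′′(0) = 0.

f: a_k = 4, 0, -32, 0, 128/3, 0, -1024/45, 0, …
Change of var in L_f (x↦r) gives L₀.
∫: right-multiply L₀ by Dx.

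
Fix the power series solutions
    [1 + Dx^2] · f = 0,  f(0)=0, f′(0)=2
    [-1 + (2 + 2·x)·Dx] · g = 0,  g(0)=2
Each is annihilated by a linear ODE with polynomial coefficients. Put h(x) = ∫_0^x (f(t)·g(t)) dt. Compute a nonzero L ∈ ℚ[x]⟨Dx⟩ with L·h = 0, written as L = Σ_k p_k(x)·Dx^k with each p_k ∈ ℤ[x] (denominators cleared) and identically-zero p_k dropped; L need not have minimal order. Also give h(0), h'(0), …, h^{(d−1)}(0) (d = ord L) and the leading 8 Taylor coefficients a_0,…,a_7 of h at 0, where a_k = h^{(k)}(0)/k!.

L = (7 + 8·x + 4·x^2)·Dx + (-4 - 4·x)·Dx^2 + (4 + 8·x + 4·x^2)·Dx^3  (order 3).
h: a_k = 0, 0, 2, 2/3, -7/24, -1/60, -19/2880, 27/2240, …
ICs: h(0) = 0, h′(0) = 0, h′′(0) = 4.

f: a_k = 0, 2, 0, -1/3, 0, 1/60, 0, -1/2520, …
g: a_k = 2, 1, -1/4, 1/8, -5/64, 7/128, -21/512, 33/1024, …
f·g: L₀ = L_f ⊗_s L_g, ord ≤ 2·1.
∫: right-multiply L₀ by Dx.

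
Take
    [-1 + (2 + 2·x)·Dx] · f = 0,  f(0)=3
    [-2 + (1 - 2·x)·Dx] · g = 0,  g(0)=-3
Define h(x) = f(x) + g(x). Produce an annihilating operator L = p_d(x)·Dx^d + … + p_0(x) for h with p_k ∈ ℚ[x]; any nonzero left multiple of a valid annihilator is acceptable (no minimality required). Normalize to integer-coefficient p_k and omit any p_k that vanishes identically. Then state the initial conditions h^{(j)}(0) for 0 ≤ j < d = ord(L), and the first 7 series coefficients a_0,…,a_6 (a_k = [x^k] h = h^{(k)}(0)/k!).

L = (6 + 4·x) + (-11 - 20·x - 12·x^2)·Dx + (2 + 2·x - 8·x^2 - 8·x^3)·Dx^2  (order 2).
h: a_k = 0, -9/2, -99/8, -381/16, -6159/128, -24555/256, -196671/1024, …
ICs: h(0) = 0, h′(0) = -9/2.

f: a_k = 3, 3/2, -3/8, 3/16, -15/128, 21/256, -63/1024, …
g: a_k = -3, -6, -12, -24, -48, -96, -192, …
h₀=f+g: left-lcm gives L₀, ord ≤ 2.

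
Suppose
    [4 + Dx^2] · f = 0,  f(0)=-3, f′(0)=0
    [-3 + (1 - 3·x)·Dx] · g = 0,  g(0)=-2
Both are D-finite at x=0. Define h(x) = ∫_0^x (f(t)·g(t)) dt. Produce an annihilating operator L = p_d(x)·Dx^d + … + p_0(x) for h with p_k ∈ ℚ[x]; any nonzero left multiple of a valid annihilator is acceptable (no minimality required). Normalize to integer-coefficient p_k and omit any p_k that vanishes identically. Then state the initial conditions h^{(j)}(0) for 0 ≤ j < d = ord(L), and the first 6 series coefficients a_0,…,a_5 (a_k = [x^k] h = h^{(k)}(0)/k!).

f: a_k = -3, 0, 6, 0, -2, 0, …
g: a_k = -2, -6, -18, -54, -162, -486, …
L₀ := L_f ⊗_s L_g (sym. prod.), ord ≤ 2.
∫: right-multiply L₀ by Dx.
L = (-4 + 12·x)·Dx + 6·Dx^2 + (-1 + 3·x)·Dx^3  (order 3).
h: a_k = 0, 6, 9, 14, 63/2, 382/5, …
ICs: h(0) = 0, h′(0) = 6, h′′(0) = 18.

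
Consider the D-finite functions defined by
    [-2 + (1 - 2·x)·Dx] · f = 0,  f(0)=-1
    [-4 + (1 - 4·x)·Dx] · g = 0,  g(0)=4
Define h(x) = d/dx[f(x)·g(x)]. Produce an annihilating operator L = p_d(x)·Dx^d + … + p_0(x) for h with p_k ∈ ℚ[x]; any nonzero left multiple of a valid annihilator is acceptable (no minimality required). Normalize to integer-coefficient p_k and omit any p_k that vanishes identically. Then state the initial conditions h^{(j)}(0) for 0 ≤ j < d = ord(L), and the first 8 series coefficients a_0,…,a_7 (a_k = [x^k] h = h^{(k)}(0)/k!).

L = (28 - 144·x + 192·x^2) + (-3 + 26·x - 72·x^2 + 64·x^3)·Dx  (order 1).
h: a_k = -24, -224, -1440, -7936, -40320, -195072, -913920, -4186112, …
ICs: h(0) = -24.

f: a_k = -1, -2, -4, -8, -16, -32, -64, -128, …
g: a_k = 4, 16, 64, 256, 1024, 4096, 16384, 65536, …
Product ⇒ symmetric product L₀, ord ≤ 1.
h₀' ⇒ L via d/dx closure of L₀.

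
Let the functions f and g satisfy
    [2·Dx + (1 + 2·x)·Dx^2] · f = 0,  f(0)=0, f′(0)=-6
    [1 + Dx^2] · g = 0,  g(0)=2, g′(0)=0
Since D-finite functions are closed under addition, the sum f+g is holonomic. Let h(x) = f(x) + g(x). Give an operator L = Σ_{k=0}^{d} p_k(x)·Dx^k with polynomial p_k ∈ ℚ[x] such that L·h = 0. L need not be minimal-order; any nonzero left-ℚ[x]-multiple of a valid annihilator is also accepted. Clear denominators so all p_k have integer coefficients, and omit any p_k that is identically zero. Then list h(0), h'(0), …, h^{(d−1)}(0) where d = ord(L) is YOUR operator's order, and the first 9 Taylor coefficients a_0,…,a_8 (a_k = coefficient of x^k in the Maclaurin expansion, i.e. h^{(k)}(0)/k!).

f: a_k = 0, -6, 6, -8, 12, -96/5, 32, -384/7, 96, …
g: a_k = 2, 0, -1, 0, 1/12, 0, -1/360, 0, 1/20160, …
L₀ := lclm(L_f,L_g); ord L₀ ≤ 2+2.
L = (50 + 8·x + 8·x^2)·Dx + (9 + 22·x + 12·x^2 + 8·x^3)·Dx^2 + (50 + 8·x + 8·x^2)·Dx^3 + (9 + 22·x + 12·x^2 + 8·x^3)·Dx^4  (order 4).
h: a_k = 2, -6, 5, -8, 145/12, -96/5, 11519/360, -384/7, 1935361/20160, …
ICs: h(0) = 2, h′(0) = -6, h′′(0) = 10, h′′′(0) = -48.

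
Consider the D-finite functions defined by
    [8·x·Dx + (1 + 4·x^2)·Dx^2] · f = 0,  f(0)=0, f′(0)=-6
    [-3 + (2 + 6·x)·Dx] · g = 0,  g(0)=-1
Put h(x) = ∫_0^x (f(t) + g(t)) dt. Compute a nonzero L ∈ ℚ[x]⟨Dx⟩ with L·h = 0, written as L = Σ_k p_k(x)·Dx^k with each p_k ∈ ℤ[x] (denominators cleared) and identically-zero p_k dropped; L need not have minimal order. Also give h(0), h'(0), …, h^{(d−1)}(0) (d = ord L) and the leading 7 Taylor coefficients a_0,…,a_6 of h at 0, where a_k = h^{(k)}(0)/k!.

L = (-48 - 360·x + 576·x^2 + 864·x^3)·Dx^2 + (-59 - 192·x - 120·x^2 + 2304·x^3 + 3024·x^4)·Dx^3 + (-6 + 14·x + 144·x^2 + 272·x^3 + 672·x^4 + 864·x^5)·Dx^4  (order 4).
h: a_k = 0, -1, -15/4, 3/8, 101/64, 81/128, -11027/2560, …
ICs: h(0) = 0, h′(0) = -1, h′′(0) = -15/2, h′′′(0) = 9/4.

f: a_k = 0, -6, 0, 8, 0, -96/5, 0, …
g: a_k = -1, -3/2, 9/8, -27/16, 405/128, -1701/256, 15309/1024, …
Sum ⇒ L₀ = lclm(L_f,L_g) in ℚ(x)⟨Dx⟩.
Integrate: L := L₀·Dx.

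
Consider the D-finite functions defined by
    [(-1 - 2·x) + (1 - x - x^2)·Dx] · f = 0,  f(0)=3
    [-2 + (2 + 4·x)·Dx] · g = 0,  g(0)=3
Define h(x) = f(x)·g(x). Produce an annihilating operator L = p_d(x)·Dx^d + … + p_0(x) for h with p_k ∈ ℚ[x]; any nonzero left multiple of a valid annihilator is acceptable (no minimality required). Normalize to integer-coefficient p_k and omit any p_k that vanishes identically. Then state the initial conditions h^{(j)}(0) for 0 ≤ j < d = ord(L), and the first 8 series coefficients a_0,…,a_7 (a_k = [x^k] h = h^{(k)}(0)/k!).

L = (2 + 3·x + 3·x^2) + (-1 - x + 3·x^2 + 2·x^3)·Dx  (order 1).
h: a_k = 9, 18, 45/2, 45, 495/8, 459/4, 2637/16, 2385/8, …
ICs: h(0) = 9.

f: a_k = 3, 3, 6, 9, 15, 24, 39, 63, …
g: a_k = 3, 3, -3/2, 3/2, -15/8, 21/8, -63/16, 99/16, …
f·g: L₀ = L_f ⊗_s L_g, ord ≤ 1·1.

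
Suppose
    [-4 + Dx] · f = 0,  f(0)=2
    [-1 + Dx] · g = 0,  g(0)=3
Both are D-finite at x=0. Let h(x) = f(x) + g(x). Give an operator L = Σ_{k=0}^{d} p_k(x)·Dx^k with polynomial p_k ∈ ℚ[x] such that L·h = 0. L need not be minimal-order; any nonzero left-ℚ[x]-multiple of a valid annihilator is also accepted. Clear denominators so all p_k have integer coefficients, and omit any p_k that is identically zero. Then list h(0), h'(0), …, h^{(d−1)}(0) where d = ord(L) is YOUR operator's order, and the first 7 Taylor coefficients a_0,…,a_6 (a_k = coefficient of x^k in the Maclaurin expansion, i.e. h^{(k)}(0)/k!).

L = 4 - 5·Dx + Dx^2  (order 2).
h: a_k = 5, 11, 35/2, 131/6, 515/24, 2051/120, 1639/144, …
ICs: h(0) = 5, h′(0) = 11.

f: a_k = 2, 8, 16, 64/3, 64/3, 256/15, 512/45, …
g: a_k = 3, 3, 3/2, 1/2, 1/8, 1/40, 1/240, …
L₀ := lclm(L_f,L_g); ord L₀ ≤ 1+1.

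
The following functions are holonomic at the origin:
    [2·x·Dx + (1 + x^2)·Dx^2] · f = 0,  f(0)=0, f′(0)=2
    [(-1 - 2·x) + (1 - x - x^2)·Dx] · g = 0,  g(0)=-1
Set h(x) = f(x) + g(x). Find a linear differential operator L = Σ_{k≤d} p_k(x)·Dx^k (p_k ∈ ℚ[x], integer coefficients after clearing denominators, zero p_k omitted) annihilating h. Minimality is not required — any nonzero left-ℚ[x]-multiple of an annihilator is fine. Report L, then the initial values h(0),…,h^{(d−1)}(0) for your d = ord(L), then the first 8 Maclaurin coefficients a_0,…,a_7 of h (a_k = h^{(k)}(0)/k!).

L = (4 - 16·x - 64·x^2 - 72·x^3 - 66·x^4 - 6·x^6)·Dx + (-10 - 24·x - 28·x^2 - 60·x^3 - 65·x^4 - 50·x^5 - 3·x^6 - 6·x^7)·Dx^2 + (2 + 2·x + 2·x^2 - 8·x^3 - 5·x^4 - 11·x^5 - 6·x^6 - x^7 - x^8)·Dx^3  (order 3).
h: a_k = -1, 1, -2, -11/3, -5, -38/5, -13, -149/7, …
ICs: h(0) = -1, h′(0) = 1, h′′(0) = -4.

f: a_k = 0, 2, 0, -2/3, 0, 2/5, 0, -2/7, …
g: a_k = -1, -1, -2, -3, -5, -8, -13, -21, …
Weyl lclm of L_f,L_g ⇒ L₀ (ord ≤ 3).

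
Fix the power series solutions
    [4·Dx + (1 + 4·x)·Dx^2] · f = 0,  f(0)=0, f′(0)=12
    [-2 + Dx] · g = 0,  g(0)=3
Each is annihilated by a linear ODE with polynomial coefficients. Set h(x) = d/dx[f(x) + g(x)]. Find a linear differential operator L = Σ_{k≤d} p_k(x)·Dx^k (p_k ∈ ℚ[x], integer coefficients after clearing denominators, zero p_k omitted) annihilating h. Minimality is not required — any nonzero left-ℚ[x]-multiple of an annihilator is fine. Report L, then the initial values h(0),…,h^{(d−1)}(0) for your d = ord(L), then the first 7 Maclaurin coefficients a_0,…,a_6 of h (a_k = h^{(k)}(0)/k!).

L = (-40 - 32·x) + (14 - 16·x - 32·x^2)·Dx + (3 + 16·x + 16·x^2)·Dx^2  (order 2).
h: a_k = 18, -36, 204, -760, 3076, -61432/5, 737288/15, …
ICs: h(0) = 18, h′(0) = -36.

f: a_k = 0, 12, -24, 64, -192, 3072/5, -2048, …
g: a_k = 3, 6, 6, 4, 2, 4/5, 4/15, …
Weyl lclm of L_f,L_g ⇒ L₀ (ord ≤ 3).
Differentiate: ansatz ord ≤ ord L₀ ⇒ L.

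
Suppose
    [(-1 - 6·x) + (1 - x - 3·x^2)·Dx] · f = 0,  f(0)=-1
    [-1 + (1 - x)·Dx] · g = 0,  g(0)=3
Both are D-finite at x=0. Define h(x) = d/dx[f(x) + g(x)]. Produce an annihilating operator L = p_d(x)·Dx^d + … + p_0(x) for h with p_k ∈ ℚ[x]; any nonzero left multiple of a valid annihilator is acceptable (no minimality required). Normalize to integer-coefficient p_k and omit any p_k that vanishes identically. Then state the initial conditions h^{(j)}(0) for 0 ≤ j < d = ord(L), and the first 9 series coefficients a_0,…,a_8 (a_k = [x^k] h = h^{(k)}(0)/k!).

f: a_k = -1, -1, -4, -7, -19, -40, -97, -217, -508, …
g: a_k = 3, 3, 3, 3, 3, 3, 3, 3, 3, …
h₀=f+g: left-lcm gives L₀, ord ≤ 2.
h=h₀': d/dx-closure on L₀ ⇒ L.
L = (-6 - 72·x - 216·x^3 + 54·x^4) + (6 + 30·x - 18·x^2 + 72·x^3 - 207·x^4 + 54·x^5)·Dx + (-1 + 2·x - 7·x^2 + 18·x^3 + 12·x^4 - 33·x^5 + 9·x^6)·Dx^2  (order 2).
h: a_k = 2, -2, -12, -64, -185, -564, -1498, -4040, -10404, …
ICs: h(0) = 2, h′(0) = -2.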